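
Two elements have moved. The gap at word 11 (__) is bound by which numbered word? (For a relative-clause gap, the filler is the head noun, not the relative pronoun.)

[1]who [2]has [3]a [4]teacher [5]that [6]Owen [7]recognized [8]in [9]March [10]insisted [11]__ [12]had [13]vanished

The marked gap is the subject of "vanished".
Its filler is the fronted wh-phrase "who", at word 1.
(The other dependency links word 4 to a gap after word 7.)

1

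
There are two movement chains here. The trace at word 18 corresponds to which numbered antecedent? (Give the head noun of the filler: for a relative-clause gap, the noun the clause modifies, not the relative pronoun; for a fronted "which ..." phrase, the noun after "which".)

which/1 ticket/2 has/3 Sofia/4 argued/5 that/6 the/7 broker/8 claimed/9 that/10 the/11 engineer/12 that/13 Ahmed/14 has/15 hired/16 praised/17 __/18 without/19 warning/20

2

The marked gap is the direct object of "praised".
Its filler is the fronted wh-phrase "which ticket", at word 2.
(The other dependency links word 12 to a gap after word 16.)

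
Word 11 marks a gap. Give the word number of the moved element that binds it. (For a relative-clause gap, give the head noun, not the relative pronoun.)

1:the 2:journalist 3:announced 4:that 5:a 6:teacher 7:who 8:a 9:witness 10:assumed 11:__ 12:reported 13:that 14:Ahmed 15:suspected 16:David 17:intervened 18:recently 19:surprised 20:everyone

6

The gap at 11 is the subject of "reported", inside a relative clause.
The relative pronoun is "who" (word 7); it is bound by the head noun immediately before it.
Its filler is the head noun "teacher", at word 6.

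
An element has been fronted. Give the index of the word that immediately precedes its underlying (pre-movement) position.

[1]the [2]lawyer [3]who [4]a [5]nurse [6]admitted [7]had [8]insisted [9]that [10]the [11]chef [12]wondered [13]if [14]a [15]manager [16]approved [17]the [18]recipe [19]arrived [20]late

6

The displaced element is "the lawyer" (word 2).
It is linked across 1 clause boundary (Ø).
It functions as the subject of "insisted", so the gap sits immediately after word 6 ("admitted").
Base order: A nurse admitted the lawyer had insisted that the chef wondered if a manager approved the recipe.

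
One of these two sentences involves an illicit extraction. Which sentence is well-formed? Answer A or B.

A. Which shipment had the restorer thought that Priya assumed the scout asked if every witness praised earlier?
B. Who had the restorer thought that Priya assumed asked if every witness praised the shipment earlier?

B

In A, the wh-phrase is extracted from inside a wh-island (introduced by "if"), which blocks movement.
In B, the extraction path crosses only that-complement boundaries, which are transparent.
So B is grammatical.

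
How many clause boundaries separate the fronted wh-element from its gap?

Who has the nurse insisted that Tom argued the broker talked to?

"who" is extracted from the PP object of "talked".
Boundaries crossed, outermost first: [that], [Ø] — 2 in total.

2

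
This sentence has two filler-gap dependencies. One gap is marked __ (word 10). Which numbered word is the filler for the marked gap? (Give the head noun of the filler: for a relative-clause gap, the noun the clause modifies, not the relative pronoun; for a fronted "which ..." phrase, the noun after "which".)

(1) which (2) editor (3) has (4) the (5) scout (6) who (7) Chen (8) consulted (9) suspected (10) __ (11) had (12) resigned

2

The marked gap is the subject of "resigned".
Its filler is the fronted wh-phrase "which editor", at word 2.
(The other dependency links word 5 to a gap after word 8.)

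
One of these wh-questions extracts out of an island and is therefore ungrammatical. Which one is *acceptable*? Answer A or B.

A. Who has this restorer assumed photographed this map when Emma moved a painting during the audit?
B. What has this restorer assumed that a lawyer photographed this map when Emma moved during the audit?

In B, the wh-phrase is extracted from inside an adjunct island (introduced by "when"), which blocks movement.
In A, the extraction path crosses only that-complement boundaries, which are transparent.
So A is grammatical.

A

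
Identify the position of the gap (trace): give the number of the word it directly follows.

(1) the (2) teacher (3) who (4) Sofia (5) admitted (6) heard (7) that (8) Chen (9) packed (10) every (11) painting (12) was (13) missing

The displaced element is "the teacher" (word 2).
It is linked across 1 clause boundary (Ø).
It functions as the subject of "heard", so the gap sits immediately after word 5 ("admitted").
Base order: Sofia admitted that the teacher heard that Chen packed every painting.

5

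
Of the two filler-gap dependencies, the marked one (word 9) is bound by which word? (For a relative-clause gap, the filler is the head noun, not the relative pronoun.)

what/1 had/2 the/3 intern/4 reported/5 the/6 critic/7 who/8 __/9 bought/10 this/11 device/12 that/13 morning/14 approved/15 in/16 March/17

7

The marked gap is inside the relative clause, the subject of "bought".
Its filler is the head noun "critic" (via "who"), at word 7.
(The other dependency links word 1 to a gap after word 15.)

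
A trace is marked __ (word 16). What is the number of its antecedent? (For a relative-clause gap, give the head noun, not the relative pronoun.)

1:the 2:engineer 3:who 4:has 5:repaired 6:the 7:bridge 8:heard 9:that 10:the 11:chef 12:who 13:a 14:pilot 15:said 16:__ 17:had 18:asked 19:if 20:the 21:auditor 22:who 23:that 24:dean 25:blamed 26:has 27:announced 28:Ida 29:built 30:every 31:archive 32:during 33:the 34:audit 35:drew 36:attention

11

The gap at 16 is the subject of "asked", inside a relative clause.
The relative pronoun is "who" (word 12); it is bound by the head noun immediately before it.
Its filler is the head noun "chef", at word 11.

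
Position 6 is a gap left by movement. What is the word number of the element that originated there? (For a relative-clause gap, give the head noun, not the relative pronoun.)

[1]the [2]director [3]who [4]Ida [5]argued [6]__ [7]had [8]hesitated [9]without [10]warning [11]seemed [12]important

2

The gap at 6 is the subject of "hesitated", inside a relative clause.
The relative pronoun is "who" (word 3); it is bound by the head noun immediately before it.
Its filler is the head noun "director", at word 2.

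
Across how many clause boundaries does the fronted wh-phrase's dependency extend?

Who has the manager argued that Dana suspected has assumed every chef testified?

"who" is extracted from the subject of "assumed".
Boundaries crossed, outermost first: [that], [Ø] — 2 in total.

2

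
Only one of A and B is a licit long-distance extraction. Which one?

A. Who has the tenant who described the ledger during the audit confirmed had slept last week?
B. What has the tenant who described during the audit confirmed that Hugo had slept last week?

In B, the wh-phrase is extracted from inside a complex-NP island (relative clause) (introduced by "who"), which blocks movement.
In A, the extraction path crosses only that-complement boundaries, which are transparent.
So A is grammatical.

A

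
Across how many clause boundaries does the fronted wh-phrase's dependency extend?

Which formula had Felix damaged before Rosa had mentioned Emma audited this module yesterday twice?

"which formula" originates inside the matrix clause — no clause boundary is crossed.

0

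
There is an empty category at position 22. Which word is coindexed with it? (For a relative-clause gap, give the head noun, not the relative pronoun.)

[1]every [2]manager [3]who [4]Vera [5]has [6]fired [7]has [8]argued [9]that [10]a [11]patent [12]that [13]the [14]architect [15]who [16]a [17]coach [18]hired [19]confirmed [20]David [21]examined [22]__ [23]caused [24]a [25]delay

11

The gap at 22 is the object of "examined", inside a relative clause.
The relative pronoun is "that" (word 12); it is bound by the head noun immediately before it.
Its filler is the head noun "patent", at word 11.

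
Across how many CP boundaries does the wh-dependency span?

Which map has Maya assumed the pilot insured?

"which map" is extracted from the object of "insured".
Boundaries crossed, outermost first: [Ø] — 1 in total.

1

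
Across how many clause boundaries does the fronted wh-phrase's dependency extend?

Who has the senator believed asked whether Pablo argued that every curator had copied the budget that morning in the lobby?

"who" is extracted from the subject of "asked".
Boundaries crossed, outermost first: [Ø] — 1 in total.

1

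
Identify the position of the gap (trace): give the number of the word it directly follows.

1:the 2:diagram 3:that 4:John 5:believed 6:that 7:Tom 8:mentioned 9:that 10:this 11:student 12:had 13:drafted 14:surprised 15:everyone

13

The displaced element is "the diagram" (word 2).
It is linked across 2 clause boundaries (that → that).
It functions as the direct object of "drafted", so the gap sits immediately after word 13 ("drafted").
Base order: John believed that Tom mentioned that this student had drafted the diagram.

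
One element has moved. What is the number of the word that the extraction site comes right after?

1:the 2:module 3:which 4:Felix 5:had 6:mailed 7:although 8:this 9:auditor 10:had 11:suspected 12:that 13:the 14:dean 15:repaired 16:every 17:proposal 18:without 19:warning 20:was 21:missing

The displaced element is "the module" (word 2).
It functions as the direct object of "mailed", so the gap sits immediately after word 6 ("mailed").
Base order: Felix had mailed the module although this auditor had suspected that the dean repaired every proposal without warning.

6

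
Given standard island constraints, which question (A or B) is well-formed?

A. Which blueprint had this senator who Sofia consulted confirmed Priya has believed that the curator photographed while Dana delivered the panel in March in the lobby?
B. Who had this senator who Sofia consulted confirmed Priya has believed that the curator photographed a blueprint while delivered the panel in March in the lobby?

A

In B, the wh-phrase is extracted from inside an adjunct island (introduced by "while"), which blocks movement.
In A, the extraction path crosses only that-complement boundaries, which are transparent.
So A is grammatical.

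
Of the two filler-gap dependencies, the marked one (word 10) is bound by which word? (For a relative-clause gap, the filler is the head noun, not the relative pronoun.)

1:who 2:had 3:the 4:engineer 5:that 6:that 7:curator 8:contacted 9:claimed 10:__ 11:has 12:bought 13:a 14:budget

1

The marked gap is the subject of "bought".
Its filler is the fronted wh-phrase "who", at word 1.
(The other dependency links word 4 to a gap after word 8.)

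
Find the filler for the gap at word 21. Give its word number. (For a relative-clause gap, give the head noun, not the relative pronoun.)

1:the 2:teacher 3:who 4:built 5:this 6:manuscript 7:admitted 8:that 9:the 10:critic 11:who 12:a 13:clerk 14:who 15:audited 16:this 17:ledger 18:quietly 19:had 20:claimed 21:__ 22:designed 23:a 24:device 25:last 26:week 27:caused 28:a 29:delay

The gap at 21 is the subject of "designed", inside a relative clause.
The relative pronoun is "who" (word 11); it is bound by the head noun immediately before it.
Its filler is the head noun "critic", at word 10.

10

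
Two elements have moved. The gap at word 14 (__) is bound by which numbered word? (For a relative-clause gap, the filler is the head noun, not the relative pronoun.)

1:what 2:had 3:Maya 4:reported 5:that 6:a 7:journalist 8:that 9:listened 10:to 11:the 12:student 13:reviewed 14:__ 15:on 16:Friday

1

The marked gap is the direct object of "reviewed".
Its filler is the fronted wh-phrase "what", at word 1.
(The other dependency links word 7 to a gap after word 8.)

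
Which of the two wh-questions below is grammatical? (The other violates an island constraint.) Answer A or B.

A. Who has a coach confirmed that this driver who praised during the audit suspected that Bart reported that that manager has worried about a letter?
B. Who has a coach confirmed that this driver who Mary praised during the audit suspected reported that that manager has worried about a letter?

B

In A, the wh-phrase is extracted from inside a complex-NP island (relative clause) (introduced by "who"), which blocks movement.
In B, the extraction path crosses only that-complement boundaries, which are transparent.
So B is grammatical.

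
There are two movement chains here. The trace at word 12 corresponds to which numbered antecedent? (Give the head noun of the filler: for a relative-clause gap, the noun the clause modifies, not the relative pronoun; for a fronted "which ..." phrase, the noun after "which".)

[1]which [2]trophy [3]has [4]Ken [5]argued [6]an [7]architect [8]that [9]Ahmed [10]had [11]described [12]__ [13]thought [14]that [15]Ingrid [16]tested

7

The marked gap is inside the relative clause, the direct object of "described".
Its filler is the head noun "architect" (via "that"), at word 7.
(The other dependency links word 2 to a gap after word 16.)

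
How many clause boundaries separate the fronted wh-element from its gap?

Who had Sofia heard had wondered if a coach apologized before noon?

"who" is extracted from the subject of "wondered".
Boundaries crossed, outermost first: [Ø] — 1 in total.

1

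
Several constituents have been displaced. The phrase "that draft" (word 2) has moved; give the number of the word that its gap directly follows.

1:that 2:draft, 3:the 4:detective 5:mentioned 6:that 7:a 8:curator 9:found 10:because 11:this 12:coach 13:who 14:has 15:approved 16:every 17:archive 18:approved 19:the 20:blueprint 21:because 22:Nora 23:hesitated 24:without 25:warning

9

The displaced element is "that draft" (word 2).
It is linked across 1 clause boundary (that).
It functions as the direct object of "found", so the gap sits immediately after word 9 ("found").
Base order: The detective mentioned that a curator found that draft because this coach who has approved every archive approved the blueprint because Nora hesitated without warning.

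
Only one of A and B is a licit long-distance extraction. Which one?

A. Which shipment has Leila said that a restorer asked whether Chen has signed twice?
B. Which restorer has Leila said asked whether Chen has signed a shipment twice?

In A, the wh-phrase is extracted from inside a wh-island (introduced by "whether"), which blocks movement.
In B, the extraction path crosses only that-complement boundaries, which are transparent.
So B is grammatical.

B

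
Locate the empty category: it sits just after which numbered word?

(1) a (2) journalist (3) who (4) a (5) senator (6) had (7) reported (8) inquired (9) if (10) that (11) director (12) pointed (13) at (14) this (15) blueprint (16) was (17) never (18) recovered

The displaced element is "a journalist" (word 2).
It is linked across 1 clause boundary (Ø).
It functions as the subject of "inquired", so the gap sits immediately after word 7 ("reported").
Base order: A senator had reported that a journalist inquired if that director pointed at this blueprint.

7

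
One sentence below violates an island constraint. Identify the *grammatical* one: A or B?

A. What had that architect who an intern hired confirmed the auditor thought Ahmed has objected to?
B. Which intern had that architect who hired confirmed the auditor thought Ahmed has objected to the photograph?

A

In B, the wh-phrase is extracted from inside a complex-NP island (relative clause) (introduced by "who"), which blocks movement.
In A, the extraction path crosses only that-complement boundaries, which are transparent.
So A is grammatical.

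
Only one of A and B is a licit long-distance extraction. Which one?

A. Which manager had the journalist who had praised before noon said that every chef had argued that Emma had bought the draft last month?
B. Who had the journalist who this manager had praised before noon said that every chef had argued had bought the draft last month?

B

In A, the wh-phrase is extracted from inside a complex-NP island (relative clause) (introduced by "who"), which blocks movement.
In B, the extraction path crosses only that-complement boundaries, which are transparent.
So B is grammatical.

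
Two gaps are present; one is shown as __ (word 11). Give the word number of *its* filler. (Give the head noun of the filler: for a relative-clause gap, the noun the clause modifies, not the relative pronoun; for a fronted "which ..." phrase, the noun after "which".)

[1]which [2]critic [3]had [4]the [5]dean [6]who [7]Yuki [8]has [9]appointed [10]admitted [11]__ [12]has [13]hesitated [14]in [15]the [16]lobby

2

The marked gap is the subject of "hesitated".
Its filler is the fronted wh-phrase "which critic", at word 2.
(The other dependency links word 5 to a gap after word 9.)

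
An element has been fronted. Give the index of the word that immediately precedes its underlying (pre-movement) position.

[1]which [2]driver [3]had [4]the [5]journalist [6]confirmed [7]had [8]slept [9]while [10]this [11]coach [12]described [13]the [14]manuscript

The displaced element is "which driver" (word 2).
It is linked across 1 clause boundary (Ø).
It functions as the subject of "slept", so the gap sits immediately after word 6 ("confirmed").
Base order: The journalist had confirmed that which driver had slept while this coach described the manuscript.

6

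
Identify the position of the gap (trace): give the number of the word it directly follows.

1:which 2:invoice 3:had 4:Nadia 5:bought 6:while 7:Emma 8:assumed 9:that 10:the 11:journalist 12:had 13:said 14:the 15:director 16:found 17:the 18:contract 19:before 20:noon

5

The displaced element is "which invoice" (word 2).
It functions as the direct object of "bought", so the gap sits immediately after word 5 ("bought").
Base order: Nadia had bought which invoice while Emma assumed that the journalist had said the director found the contract before noon.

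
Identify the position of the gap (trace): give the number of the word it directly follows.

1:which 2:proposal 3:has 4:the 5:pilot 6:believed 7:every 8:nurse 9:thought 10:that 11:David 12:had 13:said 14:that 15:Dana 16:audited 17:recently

16

The displaced element is "which proposal" (word 2).
It is linked across 3 clause boundaries (Ø → that → that).
It functions as the direct object of "audited", so the gap sits immediately after word 16 ("audited").
Base order: The pilot has believed every nurse thought that David had said that Dana audited which proposal recently.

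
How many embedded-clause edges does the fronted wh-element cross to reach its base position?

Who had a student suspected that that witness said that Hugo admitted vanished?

3

"who" is extracted from the subject of "vanished".
Boundaries crossed, outermost first: [that], [that], [Ø] — 3 in total.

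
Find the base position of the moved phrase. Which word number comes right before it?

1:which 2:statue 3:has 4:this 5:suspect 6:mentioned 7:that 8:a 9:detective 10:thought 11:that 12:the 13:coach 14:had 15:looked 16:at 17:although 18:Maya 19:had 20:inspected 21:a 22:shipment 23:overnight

The displaced element is "which statue" (word 2).
It is linked across 2 clause boundaries (that → that).
It functions as the object of the preposition "at" of "looked", so the gap sits immediately after word 16 ("at").
Base order: This suspect has mentioned that a detective thought that the coach had looked at which statue although Maya had inspected a shipment overnight.

16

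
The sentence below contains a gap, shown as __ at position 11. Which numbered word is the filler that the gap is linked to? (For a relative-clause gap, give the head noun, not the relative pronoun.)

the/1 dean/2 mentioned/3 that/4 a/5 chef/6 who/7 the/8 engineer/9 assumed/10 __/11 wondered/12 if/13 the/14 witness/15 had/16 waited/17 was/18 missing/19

6

The gap at 11 is the subject of "wondered", inside a relative clause.
The relative pronoun is "who" (word 7); it is bound by the head noun immediately before it.
Its filler is the head noun "chef", at word 6.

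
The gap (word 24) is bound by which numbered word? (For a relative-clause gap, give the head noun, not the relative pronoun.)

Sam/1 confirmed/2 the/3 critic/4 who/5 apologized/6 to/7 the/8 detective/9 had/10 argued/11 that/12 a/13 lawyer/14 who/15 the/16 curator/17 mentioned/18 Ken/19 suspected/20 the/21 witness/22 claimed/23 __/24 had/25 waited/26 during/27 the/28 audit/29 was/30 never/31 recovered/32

The gap at 24 is the subject of "waited", inside a relative clause.
The relative pronoun is "who" (word 15); it is bound by the head noun immediately before it.
Its filler is the head noun "lawyer", at word 14.

14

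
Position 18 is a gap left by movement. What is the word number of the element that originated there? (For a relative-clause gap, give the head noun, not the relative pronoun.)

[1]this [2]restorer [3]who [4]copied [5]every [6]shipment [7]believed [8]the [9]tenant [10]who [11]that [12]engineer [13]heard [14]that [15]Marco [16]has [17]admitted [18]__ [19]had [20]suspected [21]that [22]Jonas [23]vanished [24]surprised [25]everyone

9

The gap at 18 is the subject of "suspected", inside a relative clause.
The relative pronoun is "who" (word 10); it is bound by the head noun immediately before it.
Its filler is the head noun "tenant", at word 9.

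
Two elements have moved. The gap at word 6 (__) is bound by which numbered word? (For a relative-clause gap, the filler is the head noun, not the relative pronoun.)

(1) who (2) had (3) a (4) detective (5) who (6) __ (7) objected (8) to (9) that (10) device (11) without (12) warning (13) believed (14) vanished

4

The marked gap is inside the relative clause, the subject of "objected".
Its filler is the head noun "detective" (via "who"), at word 4.
(The other dependency links word 1 to a gap after word 13.)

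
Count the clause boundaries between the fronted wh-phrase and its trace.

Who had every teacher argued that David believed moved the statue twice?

2

"who" is extracted from the subject of "moved".
Boundaries crossed, outermost first: [that], [Ø] — 2 in total.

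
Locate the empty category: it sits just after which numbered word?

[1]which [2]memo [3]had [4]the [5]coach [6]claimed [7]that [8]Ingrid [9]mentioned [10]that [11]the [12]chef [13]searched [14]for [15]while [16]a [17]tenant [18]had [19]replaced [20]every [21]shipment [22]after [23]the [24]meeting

The displaced element is "which memo" (word 2).
It is linked across 2 clause boundaries (that → that).
It functions as the object of the preposition "for" of "searched", so the gap sits immediately after word 14 ("for").
Base order: The coach had claimed that Ingrid mentioned that the chef searched for which memo while a tenant had replaced every shipment after the meeting.

14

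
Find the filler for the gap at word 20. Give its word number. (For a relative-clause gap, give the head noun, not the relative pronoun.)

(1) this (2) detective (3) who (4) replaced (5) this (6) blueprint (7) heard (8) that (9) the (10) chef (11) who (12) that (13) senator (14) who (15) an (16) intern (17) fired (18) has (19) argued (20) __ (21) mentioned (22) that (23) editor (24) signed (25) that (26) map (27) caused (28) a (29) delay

10

The gap at 20 is the subject of "mentioned", inside a relative clause.
The relative pronoun is "who" (word 11); it is bound by the head noun immediately before it.
Its filler is the head noun "chef", at word 10.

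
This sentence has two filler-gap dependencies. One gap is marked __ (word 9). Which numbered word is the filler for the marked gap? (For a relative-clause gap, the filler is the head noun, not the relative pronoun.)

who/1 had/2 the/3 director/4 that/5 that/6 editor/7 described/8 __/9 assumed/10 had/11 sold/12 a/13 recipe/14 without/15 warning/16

The marked gap is inside the relative clause, the direct object of "described".
Its filler is the head noun "director" (via "that"), at word 4.
(The other dependency links word 1 to a gap after word 10.)

4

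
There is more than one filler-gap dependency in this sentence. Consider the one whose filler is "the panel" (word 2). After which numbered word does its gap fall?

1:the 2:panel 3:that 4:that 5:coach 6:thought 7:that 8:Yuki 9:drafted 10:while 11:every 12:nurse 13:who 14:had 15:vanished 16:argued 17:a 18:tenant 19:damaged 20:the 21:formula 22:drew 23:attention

The displaced element is "the panel" (word 2).
It is linked across 1 clause boundary (that).
It functions as the direct object of "drafted", so the gap sits immediately after word 9 ("drafted").
Base order: That coach thought that Yuki drafted the panel while every nurse who had vanished argued a tenant damaged the formula.

9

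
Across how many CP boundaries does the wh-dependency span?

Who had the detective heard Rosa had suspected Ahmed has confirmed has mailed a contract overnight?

"who" is extracted from the subject of "mailed".
Boundaries crossed, outermost first: [Ø], [Ø], [Ø] — 3 in total.

3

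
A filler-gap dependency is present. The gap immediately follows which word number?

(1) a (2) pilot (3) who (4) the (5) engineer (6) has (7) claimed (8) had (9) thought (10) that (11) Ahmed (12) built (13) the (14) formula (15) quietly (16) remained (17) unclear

7

The displaced element is "a pilot" (word 2).
It is linked across 1 clause boundary (Ø).
It functions as the subject of "thought", so the gap sits immediately after word 7 ("claimed").
Base order: The engineer has claimed that a pilot had thought that Ahmed built the formula quietly.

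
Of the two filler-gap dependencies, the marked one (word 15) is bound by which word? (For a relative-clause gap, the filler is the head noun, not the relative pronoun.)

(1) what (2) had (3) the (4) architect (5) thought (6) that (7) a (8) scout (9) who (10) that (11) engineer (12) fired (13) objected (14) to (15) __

1

The marked gap is the object of the preposition "to" of "objected".
Its filler is the fronted wh-phrase "what", at word 1.
(The other dependency links word 8 to a gap after word 12.)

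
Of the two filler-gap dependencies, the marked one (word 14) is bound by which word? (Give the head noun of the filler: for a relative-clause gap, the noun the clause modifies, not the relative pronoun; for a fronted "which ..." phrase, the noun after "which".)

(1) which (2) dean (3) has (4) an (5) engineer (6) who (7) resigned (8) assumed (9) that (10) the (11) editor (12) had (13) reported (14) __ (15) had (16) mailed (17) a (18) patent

2

The marked gap is the subject of "mailed".
Its filler is the fronted wh-phrase "which dean", at word 2.
(The other dependency links word 5 to a gap after word 6.)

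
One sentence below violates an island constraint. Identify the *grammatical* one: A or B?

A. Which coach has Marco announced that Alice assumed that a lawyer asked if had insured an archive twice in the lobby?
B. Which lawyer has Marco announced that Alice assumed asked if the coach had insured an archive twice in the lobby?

In A, the wh-phrase is extracted from inside a wh-island (introduced by "if"), which blocks movement.
In B, the extraction path crosses only that-complement boundaries, which are transparent.
So B is grammatical.

B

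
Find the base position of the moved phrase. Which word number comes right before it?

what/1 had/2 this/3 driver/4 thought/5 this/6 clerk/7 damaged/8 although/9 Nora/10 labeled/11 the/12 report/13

8

The displaced element is "what" (word 1).
It is linked across 1 clause boundary (Ø).
It functions as the direct object of "damaged", so the gap sits immediately after word 8 ("damaged").
Base order: This driver had thought this clerk damaged what although Nora labeled the report.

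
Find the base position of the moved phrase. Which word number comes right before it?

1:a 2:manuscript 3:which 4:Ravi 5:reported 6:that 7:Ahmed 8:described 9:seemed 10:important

8

The displaced element is "a manuscript" (word 2).
It is linked across 1 clause boundary (that).
It functions as the direct object of "described", so the gap sits immediately after word 8 ("described").
Base order: Ravi reported that Ahmed described a manuscript.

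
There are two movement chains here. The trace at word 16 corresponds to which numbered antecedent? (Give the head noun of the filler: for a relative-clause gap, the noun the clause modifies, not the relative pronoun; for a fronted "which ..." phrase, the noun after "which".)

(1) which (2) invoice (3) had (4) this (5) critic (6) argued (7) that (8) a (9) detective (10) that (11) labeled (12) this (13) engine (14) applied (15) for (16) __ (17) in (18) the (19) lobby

The marked gap is the object of the preposition "for" of "applied".
Its filler is the fronted wh-phrase "which invoice", at word 2.
(The other dependency links word 9 to a gap after word 10.)

2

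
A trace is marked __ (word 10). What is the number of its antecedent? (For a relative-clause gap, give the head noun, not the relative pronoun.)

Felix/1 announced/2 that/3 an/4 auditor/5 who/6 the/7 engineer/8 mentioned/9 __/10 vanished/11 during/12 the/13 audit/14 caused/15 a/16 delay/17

5

The gap at 10 is the subject of "vanished", inside a relative clause.
The relative pronoun is "who" (word 6); it is bound by the head noun immediately before it.
Its filler is the head noun "auditor", at word 5.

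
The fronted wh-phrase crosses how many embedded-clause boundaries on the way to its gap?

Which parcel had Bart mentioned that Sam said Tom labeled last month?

"which parcel" is extracted from the object of "labeled".
Boundaries crossed, outermost first: [that], [Ø] — 2 in total.

2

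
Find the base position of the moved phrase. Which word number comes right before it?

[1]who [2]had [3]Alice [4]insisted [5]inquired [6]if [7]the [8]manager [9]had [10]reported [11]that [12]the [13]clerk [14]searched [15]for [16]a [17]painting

The displaced element is "who" (word 1).
It is linked across 1 clause boundary (Ø).
It functions as the subject of "inquired", so the gap sits immediately after word 4 ("insisted").
Base order: Alice had insisted that who inquired if the manager had reported that the clerk searched for a painting.

4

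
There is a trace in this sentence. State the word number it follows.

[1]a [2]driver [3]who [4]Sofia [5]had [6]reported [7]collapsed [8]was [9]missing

6

The displaced element is "a driver" (word 2).
It is linked across 1 clause boundary (Ø).
It functions as the subject of "collapsed", so the gap sits immediately after word 6 ("reported").
Base order: Sofia had reported a driver collapsed.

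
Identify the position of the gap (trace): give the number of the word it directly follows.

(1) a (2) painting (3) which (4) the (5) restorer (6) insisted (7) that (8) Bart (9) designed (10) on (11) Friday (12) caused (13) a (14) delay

The displaced element is "a painting" (word 2).
It is linked across 1 clause boundary (that).
It functions as the direct object of "designed", so the gap sits immediately after word 9 ("designed").
Base order: The restorer insisted that Bart designed a painting on Friday.

9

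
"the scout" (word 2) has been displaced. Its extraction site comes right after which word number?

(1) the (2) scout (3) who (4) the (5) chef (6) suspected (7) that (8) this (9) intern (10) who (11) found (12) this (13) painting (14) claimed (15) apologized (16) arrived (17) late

14

The displaced element is "the scout" (word 2).
It is linked across 2 clause boundaries (that → Ø).
It functions as the subject of "apologized", so the gap sits immediately after word 14 ("claimed").
Base order: The chef suspected that this intern who found this painting claimed that the scout apologized.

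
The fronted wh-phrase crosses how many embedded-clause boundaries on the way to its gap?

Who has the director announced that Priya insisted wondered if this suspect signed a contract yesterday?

"who" is extracted from the subject of "wondered".
Boundaries crossed, outermost first: [that], [Ø] — 2 in total.

2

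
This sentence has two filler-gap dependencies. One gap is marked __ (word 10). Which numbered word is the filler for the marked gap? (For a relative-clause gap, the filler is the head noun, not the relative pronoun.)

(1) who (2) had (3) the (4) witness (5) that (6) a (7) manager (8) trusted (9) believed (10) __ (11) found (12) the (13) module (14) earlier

1

The marked gap is the subject of "found".
Its filler is the fronted wh-phrase "who", at word 1.
(The other dependency links word 4 to a gap after word 8.)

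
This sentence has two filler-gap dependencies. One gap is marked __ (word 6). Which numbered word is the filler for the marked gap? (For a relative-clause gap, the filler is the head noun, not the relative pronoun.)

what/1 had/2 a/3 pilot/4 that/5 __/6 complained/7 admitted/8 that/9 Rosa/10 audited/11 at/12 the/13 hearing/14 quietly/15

4

The marked gap is inside the relative clause, the subject of "complained".
Its filler is the head noun "pilot" (via "that"), at word 4.
(The other dependency links word 1 to a gap after word 11.)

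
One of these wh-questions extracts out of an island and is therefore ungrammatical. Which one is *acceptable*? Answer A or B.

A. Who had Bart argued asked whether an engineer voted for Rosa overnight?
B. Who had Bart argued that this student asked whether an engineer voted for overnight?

In B, the wh-phrase is extracted from inside a wh-island (introduced by "whether"), which blocks movement.
In A, the extraction path crosses only that-complement boundaries, which are transparent.
So A is grammatical.

A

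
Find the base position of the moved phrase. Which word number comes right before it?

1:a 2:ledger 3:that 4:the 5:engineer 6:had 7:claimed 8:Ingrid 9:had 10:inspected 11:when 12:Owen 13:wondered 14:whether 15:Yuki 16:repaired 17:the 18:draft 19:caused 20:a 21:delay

The displaced element is "a ledger" (word 2).
It is linked across 1 clause boundary (Ø).
It functions as the direct object of "inspected", so the gap sits immediately after word 10 ("inspected").
Base order: The engineer had claimed Ingrid had inspected a ledger when Owen wondered whether Yuki repaired the draft.

10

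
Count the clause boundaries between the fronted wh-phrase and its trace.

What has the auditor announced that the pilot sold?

"what" is extracted from the object of "sold".
Boundaries crossed, outermost first: [that] — 1 in total.

1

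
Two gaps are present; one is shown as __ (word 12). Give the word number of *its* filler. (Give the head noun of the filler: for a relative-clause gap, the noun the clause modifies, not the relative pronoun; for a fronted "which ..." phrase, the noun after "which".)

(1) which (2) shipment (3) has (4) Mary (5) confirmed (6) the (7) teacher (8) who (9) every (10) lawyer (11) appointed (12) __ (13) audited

7

The marked gap is inside the relative clause, the direct object of "appointed".
Its filler is the head noun "teacher" (via "who"), at word 7.
(The other dependency links word 2 to a gap after word 13.)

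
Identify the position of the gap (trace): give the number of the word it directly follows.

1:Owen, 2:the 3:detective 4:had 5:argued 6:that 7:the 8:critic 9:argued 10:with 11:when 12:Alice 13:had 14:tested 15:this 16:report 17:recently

The displaced element is "Owen" (word 1).
It is linked across 1 clause boundary (that).
It functions as the object of the preposition "with" of "argued", so the gap sits immediately after word 10 ("with").
Base order: The detective had argued that the critic argued with Owen when Alice had tested this report recently.

10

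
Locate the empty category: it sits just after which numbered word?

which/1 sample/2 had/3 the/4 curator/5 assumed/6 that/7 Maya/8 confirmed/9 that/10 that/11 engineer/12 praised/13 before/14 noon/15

13

The displaced element is "which sample" (word 2).
It is linked across 2 clause boundaries (that → that).
It functions as the direct object of "praised", so the gap sits immediately after word 13 ("praised").
Base order: The curator had assumed that Maya confirmed that that engineer praised which sample before noon.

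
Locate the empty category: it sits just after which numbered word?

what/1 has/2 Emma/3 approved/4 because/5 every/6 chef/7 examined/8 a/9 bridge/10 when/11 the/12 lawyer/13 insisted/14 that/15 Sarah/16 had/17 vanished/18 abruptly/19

The displaced element is "what" (word 1).
It functions as the direct object of "approved", so the gap sits immediately after word 4 ("approved").
Base order: Emma has approved what because every chef examined a bridge when the lawyer insisted that Sarah had vanished abruptly.

4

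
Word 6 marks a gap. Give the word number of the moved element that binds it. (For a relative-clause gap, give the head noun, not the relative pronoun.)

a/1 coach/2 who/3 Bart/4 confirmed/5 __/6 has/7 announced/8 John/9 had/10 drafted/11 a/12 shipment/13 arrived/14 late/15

2

The gap at 6 is the subject of "announced", inside a relative clause.
The relative pronoun is "who" (word 3); it is bound by the head noun immediately before it.
Its filler is the head noun "coach", at word 2.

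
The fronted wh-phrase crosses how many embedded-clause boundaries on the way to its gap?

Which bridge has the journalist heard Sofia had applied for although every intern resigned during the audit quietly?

1

"which bridge" is extracted from the PP object of "applied".
Boundaries crossed, outermost first: [Ø] — 1 in total.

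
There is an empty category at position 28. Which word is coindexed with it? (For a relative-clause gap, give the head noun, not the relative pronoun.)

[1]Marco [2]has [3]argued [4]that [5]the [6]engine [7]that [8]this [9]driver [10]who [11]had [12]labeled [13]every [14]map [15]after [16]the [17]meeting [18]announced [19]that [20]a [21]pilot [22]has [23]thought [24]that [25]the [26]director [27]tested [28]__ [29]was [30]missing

The gap at 28 is the object of "tested", inside a relative clause.
The relative pronoun is "that" (word 7); it is bound by the head noun immediately before it.
Its filler is the head noun "engine", at word 6.

6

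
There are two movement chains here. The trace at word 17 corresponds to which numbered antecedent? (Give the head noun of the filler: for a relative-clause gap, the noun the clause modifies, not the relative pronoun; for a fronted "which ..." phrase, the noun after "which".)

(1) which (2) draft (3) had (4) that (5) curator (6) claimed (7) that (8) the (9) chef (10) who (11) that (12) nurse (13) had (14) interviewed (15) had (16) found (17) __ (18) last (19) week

The marked gap is the direct object of "found".
Its filler is the fronted wh-phrase "which draft", at word 2.
(The other dependency links word 9 to a gap after word 14.)

2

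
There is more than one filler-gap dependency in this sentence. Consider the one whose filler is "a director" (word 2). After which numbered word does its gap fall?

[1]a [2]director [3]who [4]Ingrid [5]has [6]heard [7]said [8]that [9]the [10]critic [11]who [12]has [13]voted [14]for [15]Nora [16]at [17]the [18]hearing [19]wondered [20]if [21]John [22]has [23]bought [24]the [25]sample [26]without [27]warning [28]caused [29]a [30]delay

6

The displaced element is "a director" (word 2).
It is linked across 1 clause boundary (Ø).
It functions as the subject of "said", so the gap sits immediately after word 6 ("heard").
Base order: Ingrid has heard that a director said that the critic who has voted for Nora at the hearing wondered if John has bought the sample without warning.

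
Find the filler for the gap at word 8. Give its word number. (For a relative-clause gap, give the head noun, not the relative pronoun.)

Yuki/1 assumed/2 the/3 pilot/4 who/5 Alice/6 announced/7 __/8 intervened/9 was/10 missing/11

The gap at 8 is the subject of "intervened", inside a relative clause.
The relative pronoun is "who" (word 5); it is bound by the head noun immediately before it.
Its filler is the head noun "pilot", at word 4.

4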